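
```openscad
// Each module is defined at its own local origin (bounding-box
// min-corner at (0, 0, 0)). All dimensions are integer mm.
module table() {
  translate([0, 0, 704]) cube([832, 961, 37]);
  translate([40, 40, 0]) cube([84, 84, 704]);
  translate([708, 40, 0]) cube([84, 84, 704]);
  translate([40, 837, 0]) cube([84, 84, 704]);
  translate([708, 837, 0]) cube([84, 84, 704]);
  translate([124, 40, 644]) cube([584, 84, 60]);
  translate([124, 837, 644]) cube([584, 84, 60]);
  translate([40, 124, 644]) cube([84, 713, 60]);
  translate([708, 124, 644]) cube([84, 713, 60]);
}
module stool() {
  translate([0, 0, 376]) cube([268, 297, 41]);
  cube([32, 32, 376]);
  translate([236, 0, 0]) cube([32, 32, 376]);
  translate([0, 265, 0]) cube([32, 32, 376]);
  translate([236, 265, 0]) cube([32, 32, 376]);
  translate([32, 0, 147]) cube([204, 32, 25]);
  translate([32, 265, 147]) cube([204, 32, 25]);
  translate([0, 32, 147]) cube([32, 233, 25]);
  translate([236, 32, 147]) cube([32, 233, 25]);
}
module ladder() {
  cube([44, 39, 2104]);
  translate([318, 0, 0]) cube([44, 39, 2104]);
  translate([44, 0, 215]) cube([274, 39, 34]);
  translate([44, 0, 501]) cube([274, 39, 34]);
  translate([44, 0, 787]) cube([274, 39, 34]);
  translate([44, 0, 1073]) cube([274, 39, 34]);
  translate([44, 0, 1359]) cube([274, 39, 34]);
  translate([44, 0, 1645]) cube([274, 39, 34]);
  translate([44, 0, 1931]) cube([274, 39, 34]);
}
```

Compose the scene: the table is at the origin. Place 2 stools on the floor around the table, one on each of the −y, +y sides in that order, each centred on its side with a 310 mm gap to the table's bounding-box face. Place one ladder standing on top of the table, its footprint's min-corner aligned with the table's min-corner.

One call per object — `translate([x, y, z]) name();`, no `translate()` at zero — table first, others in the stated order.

table();
translate([282, -607, 0]) stool();
translate([282, 1271, 0]) stool();
translate([0, 0, 741]) ladder();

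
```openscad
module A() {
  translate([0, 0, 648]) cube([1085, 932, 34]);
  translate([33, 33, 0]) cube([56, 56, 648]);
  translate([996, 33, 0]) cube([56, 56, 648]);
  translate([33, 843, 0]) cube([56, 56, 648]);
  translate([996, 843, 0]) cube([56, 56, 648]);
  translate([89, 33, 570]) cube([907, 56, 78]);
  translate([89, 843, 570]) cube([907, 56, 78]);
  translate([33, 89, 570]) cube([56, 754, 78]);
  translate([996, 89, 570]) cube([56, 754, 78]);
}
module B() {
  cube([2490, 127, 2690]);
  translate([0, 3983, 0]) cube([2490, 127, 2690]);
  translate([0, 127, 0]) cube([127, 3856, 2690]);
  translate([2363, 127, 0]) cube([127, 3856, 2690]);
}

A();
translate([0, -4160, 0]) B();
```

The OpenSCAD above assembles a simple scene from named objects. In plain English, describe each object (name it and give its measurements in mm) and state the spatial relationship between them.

A is a table: top 1085 mm (x) × 932 mm (y), 34 mm thick, upper face at z = 682 mm, on four 56×56 mm square legs, each inset 33 mm from the nearest pair of top edges, running from z = 0 to the bottom of the top. Four apron rails, 56 mm thick and 78 mm tall, run between adjacent legs with their top edges flush with the underside of the top and their outer faces flush with the legs' outer faces.

B is the wall frame of a small rectangular building: four walls, each 2690 mm tall and 127 mm thick, enclosing a footprint 2490 mm (x) by 4110 mm (y) outside-to-outside, with no floor or roof. The front and back walls (the −y and +y sides) span the full width; the two side walls fit between them.

The house frame is on the floor beside the table on its −y side.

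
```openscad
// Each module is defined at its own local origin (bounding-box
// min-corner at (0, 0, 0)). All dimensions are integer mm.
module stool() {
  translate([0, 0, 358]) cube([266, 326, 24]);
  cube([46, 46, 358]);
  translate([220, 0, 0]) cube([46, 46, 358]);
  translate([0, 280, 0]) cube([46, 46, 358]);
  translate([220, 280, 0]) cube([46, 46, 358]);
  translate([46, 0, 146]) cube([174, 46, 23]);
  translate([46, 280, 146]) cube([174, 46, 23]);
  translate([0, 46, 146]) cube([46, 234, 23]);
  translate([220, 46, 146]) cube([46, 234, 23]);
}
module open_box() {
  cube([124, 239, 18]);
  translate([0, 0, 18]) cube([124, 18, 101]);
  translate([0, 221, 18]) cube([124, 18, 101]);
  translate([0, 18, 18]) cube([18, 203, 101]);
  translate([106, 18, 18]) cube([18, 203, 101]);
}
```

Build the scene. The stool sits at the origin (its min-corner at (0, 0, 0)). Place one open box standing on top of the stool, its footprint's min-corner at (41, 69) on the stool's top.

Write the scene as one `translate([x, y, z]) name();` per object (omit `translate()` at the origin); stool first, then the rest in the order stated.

stool();
translate([41, 69, 382]) open_box();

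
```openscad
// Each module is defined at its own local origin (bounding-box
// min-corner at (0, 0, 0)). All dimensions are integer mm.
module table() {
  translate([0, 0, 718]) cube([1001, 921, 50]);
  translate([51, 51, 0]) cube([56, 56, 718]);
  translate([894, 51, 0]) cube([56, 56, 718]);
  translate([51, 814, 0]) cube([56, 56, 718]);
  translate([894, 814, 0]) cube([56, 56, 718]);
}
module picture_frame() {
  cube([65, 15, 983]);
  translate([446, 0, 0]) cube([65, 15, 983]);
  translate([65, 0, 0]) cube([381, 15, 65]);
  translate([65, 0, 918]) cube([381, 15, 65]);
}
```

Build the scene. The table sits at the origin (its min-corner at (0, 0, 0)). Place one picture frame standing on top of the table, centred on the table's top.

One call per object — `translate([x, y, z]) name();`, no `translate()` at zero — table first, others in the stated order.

table();
translate([245, 453, 768]) picture_frame();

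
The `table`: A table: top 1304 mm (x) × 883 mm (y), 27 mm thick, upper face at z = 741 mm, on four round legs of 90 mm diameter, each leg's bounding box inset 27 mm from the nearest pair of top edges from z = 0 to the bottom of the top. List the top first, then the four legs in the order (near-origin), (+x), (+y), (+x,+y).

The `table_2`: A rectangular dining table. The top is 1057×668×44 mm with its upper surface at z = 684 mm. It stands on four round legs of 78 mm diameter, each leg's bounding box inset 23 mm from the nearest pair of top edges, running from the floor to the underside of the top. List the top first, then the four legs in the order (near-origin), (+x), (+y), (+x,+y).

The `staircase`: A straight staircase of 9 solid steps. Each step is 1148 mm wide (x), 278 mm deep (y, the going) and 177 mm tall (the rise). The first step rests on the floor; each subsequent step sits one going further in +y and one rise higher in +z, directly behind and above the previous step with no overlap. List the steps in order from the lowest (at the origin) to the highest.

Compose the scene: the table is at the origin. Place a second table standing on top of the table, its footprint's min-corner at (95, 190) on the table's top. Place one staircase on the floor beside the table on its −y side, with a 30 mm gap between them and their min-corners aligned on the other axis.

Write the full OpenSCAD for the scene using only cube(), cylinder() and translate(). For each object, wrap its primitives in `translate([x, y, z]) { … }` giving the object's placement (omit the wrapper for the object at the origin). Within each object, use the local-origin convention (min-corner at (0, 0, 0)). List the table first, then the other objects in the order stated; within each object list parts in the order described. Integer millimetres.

translate([0, 0, 714]) cube([1304, 883, 27]);
translate([72, 72, 0]) cylinder(h = 714, r = 45);
translate([1232, 72, 0]) cylinder(h = 714, r = 45);
translate([72, 811, 0]) cylinder(h = 714, r = 45);
translate([1232, 811, 0]) cylinder(h = 714, r = 45);
translate([95, 190, 741]) {
  translate([0, 0, 640]) cube([1057, 668, 44]);
  translate([62, 62, 0]) cylinder(h = 640, r = 39);
  translate([995, 62, 0]) cylinder(h = 640, r = 39);
  translate([62, 606, 0]) cylinder(h = 640, r = 39);
  translate([995, 606, 0]) cylinder(h = 640, r = 39);
}
translate([0, -2532, 0]) {
  cube([1148, 278, 177]);
  translate([0, 278, 177]) cube([1148, 278, 177]);
  translate([0, 556, 354]) cube([1148, 278, 177]);
  translate([0, 834, 531]) cube([1148, 278, 177]);
  translate([0, 1112, 708]) cube([1148, 278, 177]);
  translate([0, 1390, 885]) cube([1148, 278, 177]);
  translate([0, 1668, 1062]) cube([1148, 278, 177]);
  translate([0, 1946, 1239]) cube([1148, 278, 177]);
  translate([0, 2224, 1416]) cube([1148, 278, 177]);
}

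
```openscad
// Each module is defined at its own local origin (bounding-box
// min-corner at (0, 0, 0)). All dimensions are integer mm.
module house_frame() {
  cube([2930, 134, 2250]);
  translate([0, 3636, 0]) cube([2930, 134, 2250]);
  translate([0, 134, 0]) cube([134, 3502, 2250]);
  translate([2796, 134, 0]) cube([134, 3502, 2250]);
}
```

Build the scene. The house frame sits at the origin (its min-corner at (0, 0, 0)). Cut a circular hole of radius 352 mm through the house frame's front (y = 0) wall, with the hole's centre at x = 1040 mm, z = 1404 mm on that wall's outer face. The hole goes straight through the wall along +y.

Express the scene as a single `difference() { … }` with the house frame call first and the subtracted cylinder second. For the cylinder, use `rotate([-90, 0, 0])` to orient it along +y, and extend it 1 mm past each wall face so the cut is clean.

difference() {
  house_frame();
  translate([1040, -1, 1404]) rotate([-90, 0, 0]) cylinder(h = 136, r = 352);
}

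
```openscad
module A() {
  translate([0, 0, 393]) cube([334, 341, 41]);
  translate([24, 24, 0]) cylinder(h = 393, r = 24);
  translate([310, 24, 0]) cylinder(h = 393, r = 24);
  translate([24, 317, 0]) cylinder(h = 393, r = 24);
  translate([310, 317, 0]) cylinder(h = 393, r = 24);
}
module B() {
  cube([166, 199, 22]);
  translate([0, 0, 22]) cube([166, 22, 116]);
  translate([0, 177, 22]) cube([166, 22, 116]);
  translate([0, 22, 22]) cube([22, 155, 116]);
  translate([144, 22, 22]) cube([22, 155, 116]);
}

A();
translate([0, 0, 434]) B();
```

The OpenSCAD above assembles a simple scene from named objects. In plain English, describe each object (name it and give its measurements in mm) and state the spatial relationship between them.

A is a simple wooden stool: a rectangular seat 334 mm (x) by 341 mm (y), 41 mm thick, top face at z = 434 mm, on four round legs, each 48 mm in diameter. The legs rest on z = 0, each leg's axis is inset half a diameter from the nearest pair of seat edges (so the leg's bounding box is flush with the corner).

B is an open-topped rectangular box: outside dimensions 166×199×138 mm, with a uniform wall and base thickness of 22 mm. The base is a full 166×199 slab on the floor; four walls sit on top of the base. The front and back walls (the −y and +y sides) span the full width; the two side walls fit between them.

The open box is on top of the stool.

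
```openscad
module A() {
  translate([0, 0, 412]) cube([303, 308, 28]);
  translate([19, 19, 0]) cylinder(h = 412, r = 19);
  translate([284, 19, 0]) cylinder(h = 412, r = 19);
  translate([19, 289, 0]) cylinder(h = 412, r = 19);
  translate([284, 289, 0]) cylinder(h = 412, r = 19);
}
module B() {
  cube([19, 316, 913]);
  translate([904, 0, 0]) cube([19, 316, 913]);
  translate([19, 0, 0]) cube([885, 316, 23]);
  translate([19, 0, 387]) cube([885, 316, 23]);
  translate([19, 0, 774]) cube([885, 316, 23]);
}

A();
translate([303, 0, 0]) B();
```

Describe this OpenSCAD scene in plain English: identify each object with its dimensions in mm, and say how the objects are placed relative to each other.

A is a four-legged stool. The seat is a 303×308×28 mm slab whose top surface is at z = 440 mm; four round legs, each 38 mm in diameter, run from the floor (z = 0) to the underside of the seat, each leg's axis is inset half a diameter from the nearest pair of seat edges (so the leg's bounding box is flush with the corner).

B is a bookshelf 923 mm wide overall, 316 mm deep and 913 mm tall. The two sides are 19 mm thick vertical panels. 3 horizontal shelves of 23 mm thickness span between the inner faces of the sides; the lowest shelf sits on the floor and shelves are stacked with a clear vertical gap of 364 mm between each pair.

The bookshelf is against the stool's +x side, with their −y faces flush.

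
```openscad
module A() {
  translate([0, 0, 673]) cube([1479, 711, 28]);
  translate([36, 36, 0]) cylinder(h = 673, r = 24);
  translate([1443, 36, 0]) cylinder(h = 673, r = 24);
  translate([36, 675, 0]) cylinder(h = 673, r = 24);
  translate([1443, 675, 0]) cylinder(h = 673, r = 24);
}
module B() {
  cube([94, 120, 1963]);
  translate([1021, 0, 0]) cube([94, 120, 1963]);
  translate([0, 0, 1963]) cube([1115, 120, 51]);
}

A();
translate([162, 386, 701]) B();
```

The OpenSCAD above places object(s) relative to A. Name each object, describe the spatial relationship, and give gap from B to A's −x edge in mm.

The door frame's min-x is at 162; the table's min-x is 0; gap = 162 mm.

A is a table. B is a door frame. The door frame is on top of the table. The gap from the door frame to the table's −x edge is 162 mm.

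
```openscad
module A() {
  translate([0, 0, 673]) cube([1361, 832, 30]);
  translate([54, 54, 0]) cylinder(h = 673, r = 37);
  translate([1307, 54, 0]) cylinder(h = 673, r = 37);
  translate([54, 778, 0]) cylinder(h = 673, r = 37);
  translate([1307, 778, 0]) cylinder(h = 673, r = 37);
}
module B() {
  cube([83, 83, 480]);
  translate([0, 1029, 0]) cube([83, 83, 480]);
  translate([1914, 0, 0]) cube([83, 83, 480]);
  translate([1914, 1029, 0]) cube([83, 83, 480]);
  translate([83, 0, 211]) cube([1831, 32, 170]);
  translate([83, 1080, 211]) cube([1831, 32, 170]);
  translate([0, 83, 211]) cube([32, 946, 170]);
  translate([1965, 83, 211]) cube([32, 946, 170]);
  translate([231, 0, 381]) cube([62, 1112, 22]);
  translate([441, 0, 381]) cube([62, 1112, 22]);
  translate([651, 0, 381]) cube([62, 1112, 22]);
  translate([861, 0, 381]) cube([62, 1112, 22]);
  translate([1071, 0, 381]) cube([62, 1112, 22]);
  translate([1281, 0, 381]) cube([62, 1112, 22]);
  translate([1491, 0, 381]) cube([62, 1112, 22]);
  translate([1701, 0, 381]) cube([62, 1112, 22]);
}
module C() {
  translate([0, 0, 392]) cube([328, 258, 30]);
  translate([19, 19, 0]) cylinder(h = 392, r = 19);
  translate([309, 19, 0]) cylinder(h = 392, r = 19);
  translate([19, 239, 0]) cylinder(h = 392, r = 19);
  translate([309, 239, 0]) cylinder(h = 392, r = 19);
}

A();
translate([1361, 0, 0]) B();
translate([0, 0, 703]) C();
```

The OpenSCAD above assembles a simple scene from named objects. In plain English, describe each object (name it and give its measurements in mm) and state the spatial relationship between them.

A is a table with a 1361×832 mm rectangular top, 30 mm thick, top surface at z = 703 mm, supported by four round legs of 74 mm diameter, each leg's bounding box inset 17 mm from the nearest pair of top edges, running from the floor.

B is a bed frame 1997 mm long (x) by 1112 mm wide (y). Four 83×83 mm corner posts, 480 mm tall, at the corners of the footprint. Four rails of 32 mm thickness and 170 mm height run between adjacent posts with their undersides at z = 211 mm, their outer faces flush with the outside of the frame (the two x-running rails run between the posts' inner faces; the two y-running rails run between the posts' inner faces). 8 slats, each 62 mm wide (x) and 22 mm thick, lie across the top of the two x-running rails, running the full 1112 mm width of the frame in y; the slats are evenly spaced along x between the inner faces of the end posts with equal gaps (rounded down to the nearest mm) at the −x end and between each pair — any rounding remainder accumulates at the +x end.

C is a four-legged stool. The seat is a 328×258×30 mm slab whose top surface is at z = 422 mm; four round legs, each 38 mm in diameter, run from the floor (z = 0) to the underside of the seat, each leg's axis is inset half a diameter from the nearest pair of seat edges (so the leg's bounding box is flush with the corner).

The bed frame is against the table's +x side, with their −y faces flush. The stool is on top of the table.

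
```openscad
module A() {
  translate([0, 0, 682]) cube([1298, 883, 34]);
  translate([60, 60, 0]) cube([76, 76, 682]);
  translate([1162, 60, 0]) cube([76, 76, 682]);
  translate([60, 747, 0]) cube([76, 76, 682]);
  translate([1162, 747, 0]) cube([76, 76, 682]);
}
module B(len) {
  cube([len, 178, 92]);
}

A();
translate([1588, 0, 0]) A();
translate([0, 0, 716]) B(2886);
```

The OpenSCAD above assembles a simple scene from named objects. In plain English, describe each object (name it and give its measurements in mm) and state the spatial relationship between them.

A is a table: top 1298 mm (x) × 883 mm (y), 34 mm thick, upper face at z = 716 mm, on four 76×76 mm square legs, each inset 60 mm from the nearest pair of top edges, running from z = 0 to the bottom of the top.

B is a rectangular beam 2886 mm long (x), 178 mm deep (y), 92 mm thick (z).

The beam spans the tops of two tables placed 290 mm apart, resting at z = 716 mm.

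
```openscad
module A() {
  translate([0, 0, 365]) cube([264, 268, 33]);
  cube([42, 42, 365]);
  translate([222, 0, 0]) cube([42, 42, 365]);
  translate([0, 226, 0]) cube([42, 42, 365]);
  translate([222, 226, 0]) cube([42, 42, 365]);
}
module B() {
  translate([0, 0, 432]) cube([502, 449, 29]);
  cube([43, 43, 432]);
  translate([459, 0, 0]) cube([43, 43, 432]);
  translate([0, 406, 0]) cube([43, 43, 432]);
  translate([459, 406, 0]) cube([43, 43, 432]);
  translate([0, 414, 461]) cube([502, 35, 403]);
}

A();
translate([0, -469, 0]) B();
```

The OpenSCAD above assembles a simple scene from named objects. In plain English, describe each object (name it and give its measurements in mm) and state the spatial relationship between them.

A is a simple wooden stool: a rectangular seat 264 mm (x) by 268 mm (y), 33 mm thick, top face at z = 398 mm, on four square legs, each 42×42 mm in cross-section. The legs rest on z = 0, each flush with a corner of the seat.

B is a chair: 502×449 mm seat, 29 mm thick, top at z = 461 mm, on four 43 mm square corner legs flush with the seat edges. A 35 mm thick backrest slab spans the full seat width, extending 403 mm above the seat top, its back face flush with the seat's +y edge.

The chair is on the floor beside the stool on its −y side.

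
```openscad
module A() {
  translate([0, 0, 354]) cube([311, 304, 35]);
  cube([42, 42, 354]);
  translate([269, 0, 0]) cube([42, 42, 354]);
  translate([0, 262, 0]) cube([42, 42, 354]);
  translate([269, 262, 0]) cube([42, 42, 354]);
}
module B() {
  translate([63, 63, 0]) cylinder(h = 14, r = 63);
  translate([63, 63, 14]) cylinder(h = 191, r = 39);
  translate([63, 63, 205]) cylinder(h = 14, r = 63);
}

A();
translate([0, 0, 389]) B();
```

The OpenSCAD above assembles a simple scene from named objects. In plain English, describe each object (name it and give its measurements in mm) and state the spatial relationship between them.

A is a four-legged stool. The seat is 311×304 mm, 35 mm thick, top at z = 389 mm. It stands on four square legs, each 42×42 mm in cross-section, from z = 0 to the seat underside, each flush with a corner of the seat.

B is a spool: two coaxial disc flanges of radius 63 mm and thickness 14 mm, joined by a core cylinder of radius 39 mm and height 191 mm. The lower flange rests on z = 0 and the three cylinders share a vertical axis.

The spool is on top of the stool.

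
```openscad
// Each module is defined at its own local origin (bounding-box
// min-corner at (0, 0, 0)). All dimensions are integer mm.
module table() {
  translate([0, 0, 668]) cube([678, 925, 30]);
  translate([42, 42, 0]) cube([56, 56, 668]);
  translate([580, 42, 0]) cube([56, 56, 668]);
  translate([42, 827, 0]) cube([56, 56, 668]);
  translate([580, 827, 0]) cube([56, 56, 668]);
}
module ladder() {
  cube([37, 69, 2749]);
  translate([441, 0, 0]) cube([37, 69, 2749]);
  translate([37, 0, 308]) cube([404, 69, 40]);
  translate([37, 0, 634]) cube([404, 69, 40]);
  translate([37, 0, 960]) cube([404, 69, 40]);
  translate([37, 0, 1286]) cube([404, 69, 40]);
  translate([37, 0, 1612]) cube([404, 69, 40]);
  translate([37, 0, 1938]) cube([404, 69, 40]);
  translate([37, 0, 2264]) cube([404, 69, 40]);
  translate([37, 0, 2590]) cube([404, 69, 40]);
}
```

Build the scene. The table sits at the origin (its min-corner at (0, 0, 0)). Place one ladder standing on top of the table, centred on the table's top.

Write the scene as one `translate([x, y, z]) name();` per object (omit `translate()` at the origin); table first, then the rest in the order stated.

table();
translate([100, 428, 698]) ladder();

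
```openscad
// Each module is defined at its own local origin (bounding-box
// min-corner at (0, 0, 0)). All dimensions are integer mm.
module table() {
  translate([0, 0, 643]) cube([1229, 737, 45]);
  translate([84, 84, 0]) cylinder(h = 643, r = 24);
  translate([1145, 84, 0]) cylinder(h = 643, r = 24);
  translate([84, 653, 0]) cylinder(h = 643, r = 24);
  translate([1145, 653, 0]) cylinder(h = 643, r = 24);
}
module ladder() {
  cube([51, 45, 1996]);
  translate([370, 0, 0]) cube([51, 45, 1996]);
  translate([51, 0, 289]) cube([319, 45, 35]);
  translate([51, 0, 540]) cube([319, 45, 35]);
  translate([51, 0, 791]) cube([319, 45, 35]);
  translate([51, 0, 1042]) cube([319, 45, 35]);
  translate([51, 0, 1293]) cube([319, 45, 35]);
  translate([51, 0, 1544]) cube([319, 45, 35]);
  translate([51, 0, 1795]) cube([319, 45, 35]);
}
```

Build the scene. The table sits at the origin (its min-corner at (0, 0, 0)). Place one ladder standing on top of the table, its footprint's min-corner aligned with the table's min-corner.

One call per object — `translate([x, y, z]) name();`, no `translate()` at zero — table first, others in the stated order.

table();
translate([0, 0, 688]) ladder();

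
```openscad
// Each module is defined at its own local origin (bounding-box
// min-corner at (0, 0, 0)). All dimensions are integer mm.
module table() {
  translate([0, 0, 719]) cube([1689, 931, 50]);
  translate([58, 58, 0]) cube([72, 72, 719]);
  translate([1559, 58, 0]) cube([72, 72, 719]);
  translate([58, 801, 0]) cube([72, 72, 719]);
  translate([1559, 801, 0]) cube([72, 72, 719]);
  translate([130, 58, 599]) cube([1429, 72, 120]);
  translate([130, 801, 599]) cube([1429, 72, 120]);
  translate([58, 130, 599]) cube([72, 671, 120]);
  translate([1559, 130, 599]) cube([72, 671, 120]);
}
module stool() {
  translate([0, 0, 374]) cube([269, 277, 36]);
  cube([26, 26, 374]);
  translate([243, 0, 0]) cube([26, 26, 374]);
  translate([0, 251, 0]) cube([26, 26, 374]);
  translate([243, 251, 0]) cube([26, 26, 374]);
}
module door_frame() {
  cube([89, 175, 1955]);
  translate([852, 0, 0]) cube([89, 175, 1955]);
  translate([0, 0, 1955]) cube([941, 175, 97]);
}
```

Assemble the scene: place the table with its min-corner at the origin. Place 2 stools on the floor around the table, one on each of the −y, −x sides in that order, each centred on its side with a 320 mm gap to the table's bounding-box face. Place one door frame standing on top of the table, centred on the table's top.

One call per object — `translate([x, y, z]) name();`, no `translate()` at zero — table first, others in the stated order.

table();
translate([710, -597, 0]) stool();
translate([-589, 327, 0]) stool();
translate([374, 378, 769]) door_frame();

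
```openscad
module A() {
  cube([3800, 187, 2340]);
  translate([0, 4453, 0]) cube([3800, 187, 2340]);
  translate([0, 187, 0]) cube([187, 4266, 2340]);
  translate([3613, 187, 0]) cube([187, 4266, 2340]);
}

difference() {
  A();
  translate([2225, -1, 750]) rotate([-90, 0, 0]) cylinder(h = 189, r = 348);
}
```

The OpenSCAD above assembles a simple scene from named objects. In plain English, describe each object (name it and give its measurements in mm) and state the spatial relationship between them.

A is a box-shaped house frame (walls only): outside footprint 3800×4640 mm, wall height 2340 mm, wall thickness 187 mm. The two y-facing walls run the full x-width; the two x-facing walls fit between the inner faces of the y-facing walls.

The house frame has a circular hole of radius 348 mm through its front wall, centred at (x = 2225, z = 750).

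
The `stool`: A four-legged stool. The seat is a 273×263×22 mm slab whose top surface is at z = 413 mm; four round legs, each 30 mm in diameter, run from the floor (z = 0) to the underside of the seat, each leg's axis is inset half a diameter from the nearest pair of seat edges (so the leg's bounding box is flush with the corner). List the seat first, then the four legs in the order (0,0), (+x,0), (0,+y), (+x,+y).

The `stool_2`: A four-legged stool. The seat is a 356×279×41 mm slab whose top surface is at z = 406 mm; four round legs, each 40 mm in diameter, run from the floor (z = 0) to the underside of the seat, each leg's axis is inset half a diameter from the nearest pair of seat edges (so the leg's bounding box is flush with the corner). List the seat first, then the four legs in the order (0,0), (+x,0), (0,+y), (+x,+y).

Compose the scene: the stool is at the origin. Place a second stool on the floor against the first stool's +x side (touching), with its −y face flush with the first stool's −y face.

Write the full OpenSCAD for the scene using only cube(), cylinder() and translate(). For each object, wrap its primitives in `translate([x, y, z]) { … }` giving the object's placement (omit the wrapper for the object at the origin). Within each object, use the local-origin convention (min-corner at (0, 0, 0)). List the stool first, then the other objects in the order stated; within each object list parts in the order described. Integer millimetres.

translate([0, 0, 391]) cube([273, 263, 22]);
translate([15, 15, 0]) cylinder(h = 391, r = 15);
translate([258, 15, 0]) cylinder(h = 391, r = 15);
translate([15, 248, 0]) cylinder(h = 391, r = 15);
translate([258, 248, 0]) cylinder(h = 391, r = 15);
translate([273, 0, 0]) {
  translate([0, 0, 365]) cube([356, 279, 41]);
  translate([20, 20, 0]) cylinder(h = 365, r = 20);
  translate([336, 20, 0]) cylinder(h = 365, r = 20);
  translate([20, 259, 0]) cylinder(h = 365, r = 20);
  translate([336, 259, 0]) cylinder(h = 365, r = 20);
}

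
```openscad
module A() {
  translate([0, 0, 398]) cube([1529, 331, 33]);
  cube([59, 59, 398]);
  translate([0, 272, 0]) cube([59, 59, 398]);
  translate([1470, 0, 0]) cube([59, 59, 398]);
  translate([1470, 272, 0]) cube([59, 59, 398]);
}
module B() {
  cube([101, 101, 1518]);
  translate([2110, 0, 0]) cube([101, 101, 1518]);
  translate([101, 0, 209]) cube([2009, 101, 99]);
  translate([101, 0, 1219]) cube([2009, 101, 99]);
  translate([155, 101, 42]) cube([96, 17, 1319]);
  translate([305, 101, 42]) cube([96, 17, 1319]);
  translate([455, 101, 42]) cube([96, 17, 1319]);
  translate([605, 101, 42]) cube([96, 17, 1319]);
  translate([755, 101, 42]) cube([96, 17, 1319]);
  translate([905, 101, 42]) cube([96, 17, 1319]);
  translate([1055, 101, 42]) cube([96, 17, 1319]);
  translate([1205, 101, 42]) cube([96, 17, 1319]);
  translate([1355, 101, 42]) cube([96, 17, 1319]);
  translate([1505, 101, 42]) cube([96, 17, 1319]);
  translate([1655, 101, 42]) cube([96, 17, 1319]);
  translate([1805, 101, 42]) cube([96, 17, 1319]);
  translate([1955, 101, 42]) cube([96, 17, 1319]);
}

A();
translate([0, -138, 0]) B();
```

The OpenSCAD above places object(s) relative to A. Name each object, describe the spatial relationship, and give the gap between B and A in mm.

A is a bench. B is a fence section. The fence section is on the floor beside the bench on its −y side. The gap between the fence section and the bench is 20 mm.

The fence section's nearest face is 20 mm from the bench's −y face.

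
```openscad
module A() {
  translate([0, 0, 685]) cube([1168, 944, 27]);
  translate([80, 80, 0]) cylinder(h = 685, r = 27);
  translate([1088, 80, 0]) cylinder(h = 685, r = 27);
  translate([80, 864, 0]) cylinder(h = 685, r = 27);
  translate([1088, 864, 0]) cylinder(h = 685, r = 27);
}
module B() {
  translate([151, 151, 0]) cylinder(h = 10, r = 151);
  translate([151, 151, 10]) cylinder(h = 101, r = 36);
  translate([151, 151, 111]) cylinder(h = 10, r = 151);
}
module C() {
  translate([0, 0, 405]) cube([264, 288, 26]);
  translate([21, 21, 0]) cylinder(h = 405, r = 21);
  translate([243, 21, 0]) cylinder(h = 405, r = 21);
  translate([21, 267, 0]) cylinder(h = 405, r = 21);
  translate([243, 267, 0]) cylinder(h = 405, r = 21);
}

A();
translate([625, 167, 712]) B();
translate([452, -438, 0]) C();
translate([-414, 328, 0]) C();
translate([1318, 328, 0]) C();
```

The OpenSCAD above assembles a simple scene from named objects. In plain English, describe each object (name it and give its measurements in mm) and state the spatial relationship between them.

A is a rectangular dining table. The top is 1168×944×27 mm with its upper surface at z = 712 mm. It stands on four round legs of 54 mm diameter, each leg's bounding box inset 53 mm from the nearest pair of top edges, running from the floor to the underside of the top.

B is a spool: two coaxial disc flanges of radius 151 mm and thickness 10 mm, joined by a core cylinder of radius 36 mm and height 101 mm. The lower flange rests on z = 0 and the three cylinders share a vertical axis.

C is a simple wooden stool: a rectangular seat 264 mm (x) by 288 mm (y), 26 mm thick, top face at z = 431 mm, on four round legs, each 42 mm in diameter. The legs rest on z = 0, each leg's axis is inset half a diameter from the nearest pair of seat edges (so the leg's bounding box is flush with the corner).

The spool is on top of the table. Three stools sit around the table at the −y, −x, +x sides.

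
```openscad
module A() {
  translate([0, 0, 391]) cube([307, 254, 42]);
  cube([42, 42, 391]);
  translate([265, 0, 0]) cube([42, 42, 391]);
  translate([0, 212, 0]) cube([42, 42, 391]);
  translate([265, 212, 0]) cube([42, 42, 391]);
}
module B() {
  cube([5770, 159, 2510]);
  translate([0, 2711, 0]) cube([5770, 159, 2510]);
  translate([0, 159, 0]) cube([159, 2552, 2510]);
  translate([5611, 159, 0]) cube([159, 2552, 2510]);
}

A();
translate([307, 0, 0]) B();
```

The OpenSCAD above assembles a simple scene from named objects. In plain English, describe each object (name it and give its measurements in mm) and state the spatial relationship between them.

A is a four-legged stool. The seat is 307×254 mm, 42 mm thick, top at z = 433 mm. It stands on four square legs, each 42×42 mm in cross-section, from z = 0 to the seat underside, each flush with a corner of the seat.

B is a box-shaped house frame (walls only): outside footprint 5770×2870 mm, wall height 2510 mm, wall thickness 159 mm. The two y-facing walls run the full x-width; the two x-facing walls fit between the inner faces of the y-facing walls.

The house frame is against the stool's +x side, with their −y faces flush.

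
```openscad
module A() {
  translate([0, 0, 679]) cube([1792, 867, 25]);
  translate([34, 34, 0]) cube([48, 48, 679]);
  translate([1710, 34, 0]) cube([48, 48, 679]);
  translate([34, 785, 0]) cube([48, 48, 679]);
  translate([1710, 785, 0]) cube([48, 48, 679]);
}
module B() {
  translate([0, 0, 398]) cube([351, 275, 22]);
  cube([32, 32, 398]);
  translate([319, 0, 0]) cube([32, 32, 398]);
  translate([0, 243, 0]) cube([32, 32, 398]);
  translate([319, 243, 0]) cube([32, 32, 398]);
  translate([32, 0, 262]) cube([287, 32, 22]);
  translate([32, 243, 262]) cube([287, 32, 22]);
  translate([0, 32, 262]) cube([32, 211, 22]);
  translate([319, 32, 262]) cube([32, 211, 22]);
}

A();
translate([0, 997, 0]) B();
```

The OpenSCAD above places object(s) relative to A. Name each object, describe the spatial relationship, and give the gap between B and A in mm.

The stool's nearest face is 130 mm from the table's +y face.

A is a table. B is a stool. The stool is on the floor beside the table on its +y side. The gap between the stool and the table is 130 mm.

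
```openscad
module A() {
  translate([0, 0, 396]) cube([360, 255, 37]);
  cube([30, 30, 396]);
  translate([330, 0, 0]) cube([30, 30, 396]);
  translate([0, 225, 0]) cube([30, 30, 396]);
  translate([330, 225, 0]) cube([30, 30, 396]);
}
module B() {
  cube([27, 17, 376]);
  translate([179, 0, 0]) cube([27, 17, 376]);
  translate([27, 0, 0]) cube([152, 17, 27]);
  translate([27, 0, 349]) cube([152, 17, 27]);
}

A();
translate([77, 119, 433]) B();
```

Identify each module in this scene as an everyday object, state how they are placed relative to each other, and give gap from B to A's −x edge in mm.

The picture frame's min-x is at 77; the stool's min-x is 0; gap = 77 mm.

A is a stool. B is a picture frame. The picture frame is on top of the stool, centred. The gap from the picture frame to the stool's −x edge is 77 mm.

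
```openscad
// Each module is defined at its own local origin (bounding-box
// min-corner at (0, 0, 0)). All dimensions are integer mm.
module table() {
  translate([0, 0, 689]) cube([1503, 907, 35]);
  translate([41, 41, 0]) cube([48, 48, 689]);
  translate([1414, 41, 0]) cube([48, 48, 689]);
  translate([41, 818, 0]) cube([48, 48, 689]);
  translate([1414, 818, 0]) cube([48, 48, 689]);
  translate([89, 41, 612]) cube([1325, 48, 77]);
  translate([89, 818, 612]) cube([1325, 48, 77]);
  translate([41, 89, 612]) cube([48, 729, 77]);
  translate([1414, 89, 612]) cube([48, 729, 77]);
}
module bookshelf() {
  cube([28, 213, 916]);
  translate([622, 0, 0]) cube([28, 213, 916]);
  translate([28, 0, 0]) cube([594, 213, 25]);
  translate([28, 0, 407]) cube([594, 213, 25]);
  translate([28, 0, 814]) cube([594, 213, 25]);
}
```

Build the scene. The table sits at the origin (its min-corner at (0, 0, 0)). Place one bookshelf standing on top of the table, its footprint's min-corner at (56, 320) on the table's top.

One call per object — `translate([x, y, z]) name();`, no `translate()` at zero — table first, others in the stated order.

table();
translate([56, 320, 724]) bookshelf();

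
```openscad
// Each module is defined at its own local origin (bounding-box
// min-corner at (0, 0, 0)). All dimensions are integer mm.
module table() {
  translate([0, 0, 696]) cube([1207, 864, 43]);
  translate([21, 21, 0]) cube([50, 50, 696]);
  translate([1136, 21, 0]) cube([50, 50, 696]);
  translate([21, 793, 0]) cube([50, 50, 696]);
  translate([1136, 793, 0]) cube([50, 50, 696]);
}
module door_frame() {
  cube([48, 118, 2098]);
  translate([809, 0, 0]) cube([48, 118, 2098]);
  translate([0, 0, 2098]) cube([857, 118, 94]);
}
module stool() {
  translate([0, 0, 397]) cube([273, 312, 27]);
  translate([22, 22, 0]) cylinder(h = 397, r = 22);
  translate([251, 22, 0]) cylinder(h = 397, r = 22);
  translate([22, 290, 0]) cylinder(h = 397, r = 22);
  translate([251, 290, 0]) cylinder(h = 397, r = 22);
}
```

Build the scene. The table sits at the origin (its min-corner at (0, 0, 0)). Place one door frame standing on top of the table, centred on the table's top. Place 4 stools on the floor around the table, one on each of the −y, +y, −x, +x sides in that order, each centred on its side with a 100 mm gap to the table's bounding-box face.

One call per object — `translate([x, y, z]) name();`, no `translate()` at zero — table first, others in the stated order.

table();
translate([175, 373, 739]) door_frame();
translate([467, -412, 0]) stool();
translate([467, 964, 0]) stool();
translate([-373, 276, 0]) stool();
translate([1307, 276, 0]) stool();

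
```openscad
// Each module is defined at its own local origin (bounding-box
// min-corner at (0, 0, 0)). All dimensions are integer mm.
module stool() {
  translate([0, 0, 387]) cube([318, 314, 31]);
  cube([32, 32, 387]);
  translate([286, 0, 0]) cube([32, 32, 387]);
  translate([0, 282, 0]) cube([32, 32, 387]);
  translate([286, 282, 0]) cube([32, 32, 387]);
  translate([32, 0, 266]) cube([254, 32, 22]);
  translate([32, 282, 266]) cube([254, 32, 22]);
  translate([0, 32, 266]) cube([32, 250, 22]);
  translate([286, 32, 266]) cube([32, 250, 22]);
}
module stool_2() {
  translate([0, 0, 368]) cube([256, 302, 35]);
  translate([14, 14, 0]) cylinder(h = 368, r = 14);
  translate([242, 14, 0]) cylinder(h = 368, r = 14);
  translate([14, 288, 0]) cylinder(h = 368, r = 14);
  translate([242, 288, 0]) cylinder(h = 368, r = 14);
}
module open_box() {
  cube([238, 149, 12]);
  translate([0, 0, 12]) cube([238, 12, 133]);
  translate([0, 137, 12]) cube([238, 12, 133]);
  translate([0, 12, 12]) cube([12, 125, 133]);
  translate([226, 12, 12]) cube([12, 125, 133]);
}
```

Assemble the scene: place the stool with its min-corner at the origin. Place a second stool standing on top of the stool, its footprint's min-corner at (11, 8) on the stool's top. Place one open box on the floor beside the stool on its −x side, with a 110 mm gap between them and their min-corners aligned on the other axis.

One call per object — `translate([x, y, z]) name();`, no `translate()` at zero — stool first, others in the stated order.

stool();
translate([11, 8, 418]) stool_2();
translate([-348, 0, 0]) open_box();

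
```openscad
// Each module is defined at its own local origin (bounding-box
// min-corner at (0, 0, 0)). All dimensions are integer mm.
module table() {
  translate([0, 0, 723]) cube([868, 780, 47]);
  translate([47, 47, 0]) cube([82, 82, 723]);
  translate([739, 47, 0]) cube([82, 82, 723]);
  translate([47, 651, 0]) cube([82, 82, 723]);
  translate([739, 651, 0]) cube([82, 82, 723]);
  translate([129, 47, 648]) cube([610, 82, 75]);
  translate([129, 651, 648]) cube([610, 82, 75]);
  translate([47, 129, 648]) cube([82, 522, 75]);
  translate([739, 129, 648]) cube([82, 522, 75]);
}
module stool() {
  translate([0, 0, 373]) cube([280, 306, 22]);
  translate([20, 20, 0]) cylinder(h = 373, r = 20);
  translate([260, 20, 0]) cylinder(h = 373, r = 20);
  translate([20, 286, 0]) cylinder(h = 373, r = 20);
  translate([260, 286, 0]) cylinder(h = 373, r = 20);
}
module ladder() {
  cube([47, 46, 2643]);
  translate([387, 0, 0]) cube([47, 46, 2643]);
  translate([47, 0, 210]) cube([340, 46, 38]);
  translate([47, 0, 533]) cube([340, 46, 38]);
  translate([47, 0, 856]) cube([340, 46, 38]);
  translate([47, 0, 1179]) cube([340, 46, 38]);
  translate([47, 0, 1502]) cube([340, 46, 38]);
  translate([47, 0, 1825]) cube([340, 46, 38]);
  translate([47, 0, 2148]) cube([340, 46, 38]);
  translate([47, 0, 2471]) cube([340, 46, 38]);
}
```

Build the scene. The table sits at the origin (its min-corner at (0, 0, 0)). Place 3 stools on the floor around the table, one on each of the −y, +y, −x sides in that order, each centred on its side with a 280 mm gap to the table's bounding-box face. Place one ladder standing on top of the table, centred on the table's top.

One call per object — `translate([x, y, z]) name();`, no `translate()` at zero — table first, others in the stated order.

table();
translate([294, -586, 0]) stool();
translate([294, 1060, 0]) stool();
translate([-560, 237, 0]) stool();
translate([217, 367, 770]) ladder();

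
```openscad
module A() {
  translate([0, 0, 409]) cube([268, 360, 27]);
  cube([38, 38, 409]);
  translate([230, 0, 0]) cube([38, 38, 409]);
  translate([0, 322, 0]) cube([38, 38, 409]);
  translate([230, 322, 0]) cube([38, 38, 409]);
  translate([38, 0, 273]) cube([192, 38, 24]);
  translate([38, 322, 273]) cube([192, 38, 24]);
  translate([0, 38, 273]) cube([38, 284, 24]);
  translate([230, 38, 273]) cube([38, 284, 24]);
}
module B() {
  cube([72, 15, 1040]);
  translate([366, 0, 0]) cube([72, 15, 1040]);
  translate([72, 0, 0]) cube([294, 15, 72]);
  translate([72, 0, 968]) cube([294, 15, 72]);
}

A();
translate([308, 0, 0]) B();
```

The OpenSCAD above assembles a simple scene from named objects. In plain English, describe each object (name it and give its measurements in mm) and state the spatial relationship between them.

A is a four-legged stool. The seat is a 268×360×27 mm slab whose top surface is at z = 436 mm; four square legs, each 38×38 mm in cross-section, run from the floor (z = 0) to the underside of the seat, each flush with a corner of the seat. Four stretchers, 38 mm wide and 24 mm tall, connect adjacent legs with their undersides at z = 273 mm, each running between the inner faces of the legs it joins and aligned with the legs' outer faces on the other axis.

B is a picture frame with a 294×896 mm rectangular opening (x by z) and a uniform 72 mm border on every side. Frame depth is 15 mm along y. It is built from two vertical stiles running the full outside height and two horizontal rails spanning the gap between the stiles.

The picture frame is on the floor beside the stool on its +x side.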